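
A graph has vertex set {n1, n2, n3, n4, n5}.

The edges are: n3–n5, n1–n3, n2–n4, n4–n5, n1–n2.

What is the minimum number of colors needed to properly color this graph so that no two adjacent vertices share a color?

3

The cycle n4-n2-n1-n3-n5-n4 has odd length 5, so it cannot be 2-colored; at least 3 colors are needed.
3 colors suffice: color 1 → {n1, n4}; color 2 → {n2, n3}; color 3 → {n5}. Each edge has distinct colors on its endpoints.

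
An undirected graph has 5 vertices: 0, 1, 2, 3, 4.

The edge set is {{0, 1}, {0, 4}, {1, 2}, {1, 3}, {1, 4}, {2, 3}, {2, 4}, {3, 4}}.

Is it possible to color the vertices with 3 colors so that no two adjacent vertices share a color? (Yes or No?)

1, 2, 3, 4 are pairwise adjacent (a clique of size 4), so at least 4 colors are needed.
So 3 colors are not enough.

No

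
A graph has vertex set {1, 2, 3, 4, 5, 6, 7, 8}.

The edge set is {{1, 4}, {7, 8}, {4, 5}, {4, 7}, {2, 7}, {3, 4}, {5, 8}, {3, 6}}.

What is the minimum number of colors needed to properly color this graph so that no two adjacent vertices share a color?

1 and 4 are adjacent, so at least 2 colors are needed.
2 colors suffice: color a → {2, 4, 6, 8}; color b → {1, 3, 5, 7}. Every edge joins two different colors.

2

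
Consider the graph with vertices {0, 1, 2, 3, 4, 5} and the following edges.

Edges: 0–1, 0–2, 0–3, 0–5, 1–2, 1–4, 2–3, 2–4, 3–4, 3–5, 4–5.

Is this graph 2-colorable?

0, 1, 2 are pairwise adjacent, so at least 3 colors are needed.
So 2 colors are not enough.

No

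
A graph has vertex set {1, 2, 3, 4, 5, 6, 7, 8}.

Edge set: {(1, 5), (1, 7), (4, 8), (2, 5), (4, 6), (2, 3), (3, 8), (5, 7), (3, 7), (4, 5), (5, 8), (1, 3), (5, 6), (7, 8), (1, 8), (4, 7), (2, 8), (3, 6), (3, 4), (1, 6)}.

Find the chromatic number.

4

1, 3, 7, 8 are pairwise adjacent (a clique of size 4), so at least 4 colors are needed.
One proper 4-coloring: 1=green, 2=green, 3=blue, 4=green, 5=blue, 6=red, 7=yellow, 8=red. No two adjacent vertices share a color.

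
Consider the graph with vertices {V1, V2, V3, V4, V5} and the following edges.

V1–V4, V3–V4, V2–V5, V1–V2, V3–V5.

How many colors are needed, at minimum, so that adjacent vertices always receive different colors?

The cycle V1-V4-V3-V5-V2-V1 has odd length 5, so it cannot be 2-colored; at least 3 colors are needed.
3 colors suffice: color 1 → {V2, V3}; color 2 → {V4, V5}; color 3 → {V1}. No two adjacent vertices share a color.

3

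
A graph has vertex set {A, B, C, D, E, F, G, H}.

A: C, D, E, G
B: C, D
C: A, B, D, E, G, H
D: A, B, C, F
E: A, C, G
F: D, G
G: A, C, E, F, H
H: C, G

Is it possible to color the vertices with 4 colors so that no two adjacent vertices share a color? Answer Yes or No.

The chromatic number is 4. A, C, E, G are mutually adjacent (a clique of size 4), so at least 4 colors are needed.
4 colors suffice: color 1 → {C, F}; color 2 → {D, G}; color 3 → {A, B, H}; color 4 → {E}.
That is already a proper 4-coloring.

Yes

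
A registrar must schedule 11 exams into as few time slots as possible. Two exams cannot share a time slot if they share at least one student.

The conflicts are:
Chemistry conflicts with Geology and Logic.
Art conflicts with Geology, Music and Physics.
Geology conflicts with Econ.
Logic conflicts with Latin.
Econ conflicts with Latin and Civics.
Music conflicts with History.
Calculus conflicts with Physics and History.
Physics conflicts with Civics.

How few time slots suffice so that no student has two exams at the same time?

3

The cycle Calculus-History-Music-Art-Physics-Calculus has odd length 5, so it cannot be 2-colored; at least 3 time slots are needed.
Using 3 time slots: Chemistry=2, Art=2, Geology=1, Logic=1, Econ=2, Music=1, Latin=3, Calculus=2, Physics=1, Civics=3, History=3. No two conflicting exams share a time slot.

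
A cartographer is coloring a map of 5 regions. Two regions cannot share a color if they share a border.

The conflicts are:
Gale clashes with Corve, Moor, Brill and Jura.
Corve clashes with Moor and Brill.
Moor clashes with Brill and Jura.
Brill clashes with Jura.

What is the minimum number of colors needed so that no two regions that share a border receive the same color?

Gale, Moor, Brill, Jura all conflict with each other, so at least 4 colors are needed.
4 colors suffice: color 1 → {Gale}; color 2 → {Moor}; color 3 → {Brill}; color 4 → {Corve, Jura}. Every pair that conflicts lands in different colors.

4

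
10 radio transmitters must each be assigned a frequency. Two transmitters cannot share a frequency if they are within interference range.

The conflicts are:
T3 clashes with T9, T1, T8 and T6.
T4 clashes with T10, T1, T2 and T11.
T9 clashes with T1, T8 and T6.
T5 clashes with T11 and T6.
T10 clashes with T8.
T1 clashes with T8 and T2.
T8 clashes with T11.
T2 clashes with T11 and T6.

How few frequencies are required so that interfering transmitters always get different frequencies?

4

T3, T9, T1, T8 are mutually in conflict, so at least 4 frequencies are needed.
Using 4 frequencies: T3=4, T4=1, T9=3, T5=3, T10=2, T1=2, T8=1, T2=3, T11=2, T6=1. No two conflicting transmitters share a frequency.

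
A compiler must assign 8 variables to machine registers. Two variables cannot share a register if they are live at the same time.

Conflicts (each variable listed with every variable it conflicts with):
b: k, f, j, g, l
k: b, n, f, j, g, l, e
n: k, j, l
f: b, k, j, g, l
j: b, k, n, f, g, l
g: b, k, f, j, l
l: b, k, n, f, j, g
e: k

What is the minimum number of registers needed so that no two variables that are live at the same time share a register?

6

b, k, f, j, g, l pairwise conflict, so at least 6 registers are needed.
6 registers suffice: b=4, k=1, n=4, f=5, j=2, g=6, l=3, e=2. Each listed conflict is separated.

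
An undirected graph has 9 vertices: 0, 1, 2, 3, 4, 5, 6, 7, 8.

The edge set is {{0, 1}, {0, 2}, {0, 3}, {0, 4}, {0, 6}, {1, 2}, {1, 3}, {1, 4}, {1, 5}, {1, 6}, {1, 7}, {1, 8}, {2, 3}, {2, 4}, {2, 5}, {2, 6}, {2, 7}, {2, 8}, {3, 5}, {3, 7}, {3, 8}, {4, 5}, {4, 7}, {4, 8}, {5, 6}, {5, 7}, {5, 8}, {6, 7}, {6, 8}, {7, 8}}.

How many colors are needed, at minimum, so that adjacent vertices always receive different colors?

6

1, 2, 5, 6, 7, 8 are pairwise adjacent (a clique of size 6), so at least 6 colors are needed.
6 colors suffice: color a → {2}; color b → {1}; color c → {0, 7}; color d → {5}; color e → {8}; color f → {3, 4, 6}. Each edge has distinct colors on its endpoints.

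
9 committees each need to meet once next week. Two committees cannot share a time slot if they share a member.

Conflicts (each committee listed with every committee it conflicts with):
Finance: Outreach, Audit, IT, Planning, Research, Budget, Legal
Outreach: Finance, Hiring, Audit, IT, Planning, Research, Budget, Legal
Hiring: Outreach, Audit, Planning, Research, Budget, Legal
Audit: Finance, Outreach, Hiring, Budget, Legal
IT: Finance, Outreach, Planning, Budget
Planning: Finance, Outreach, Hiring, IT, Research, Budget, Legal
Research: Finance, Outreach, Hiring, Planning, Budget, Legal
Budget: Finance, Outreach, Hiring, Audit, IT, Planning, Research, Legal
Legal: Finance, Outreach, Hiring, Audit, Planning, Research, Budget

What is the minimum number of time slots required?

6

Outreach, Hiring, Planning, Research, Budget, Legal all conflict with each other, so at least 6 time slots are needed.
6 time slots suffice: time slot 1 → {Budget}; time slot 2 → {Outreach}; time slot 3 → {Finance, Hiring}; time slot 4 → {Audit, Planning}; time slot 5 → {IT, Legal}; time slot 6 → {Research}. Each listed conflict is separated.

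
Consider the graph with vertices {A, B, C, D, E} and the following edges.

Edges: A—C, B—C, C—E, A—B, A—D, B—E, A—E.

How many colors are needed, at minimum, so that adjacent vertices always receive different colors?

4

A, B, C, E are pairwise adjacent (a clique of size 4), so at least 4 colors are needed.
4 colors suffice: color red → {A}; color blue → {B, D}; color green → {C}; color yellow → {E}. Every edge joins two different colors.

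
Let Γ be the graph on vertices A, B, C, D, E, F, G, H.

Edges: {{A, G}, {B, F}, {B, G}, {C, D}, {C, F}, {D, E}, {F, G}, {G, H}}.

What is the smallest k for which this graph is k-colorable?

B, F, G are pairwise adjacent, so at least 3 colors are needed.
3 colors suffice: color red → {C, E, G}; color blue → {A, D, F, H}; color green → {B}. No two adjacent vertices share a color.

3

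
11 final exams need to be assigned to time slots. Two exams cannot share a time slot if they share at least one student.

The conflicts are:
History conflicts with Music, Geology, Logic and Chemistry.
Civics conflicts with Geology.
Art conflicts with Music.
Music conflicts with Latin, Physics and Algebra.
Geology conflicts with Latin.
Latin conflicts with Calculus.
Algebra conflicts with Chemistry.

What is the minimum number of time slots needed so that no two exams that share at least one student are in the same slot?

2

History and Geology conflict, so at least 2 time slots are needed.
2 time slots suffice: time slot 1 → {Music, Geology, Logic, Chemistry, Calculus}; time slot 2 → {History, Civics, Art, Latin, Physics, Algebra}. Every pair that conflicts lands in different time slots.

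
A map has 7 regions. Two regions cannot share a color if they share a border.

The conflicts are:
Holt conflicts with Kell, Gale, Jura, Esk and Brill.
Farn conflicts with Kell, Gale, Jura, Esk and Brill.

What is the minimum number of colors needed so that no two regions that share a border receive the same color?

Holt and Jura conflict, so at least 2 colors are needed.
2 colors suffice: color 1 → {Holt, Farn}; color 2 → {Kell, Gale, Jura, Esk, Brill}. Every pair that conflicts lands in different colors.

2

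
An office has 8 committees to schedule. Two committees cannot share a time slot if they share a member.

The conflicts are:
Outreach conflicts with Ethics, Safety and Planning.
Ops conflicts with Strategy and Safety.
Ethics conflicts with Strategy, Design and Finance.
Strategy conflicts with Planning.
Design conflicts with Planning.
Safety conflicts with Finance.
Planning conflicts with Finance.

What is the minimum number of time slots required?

The cycle Ops-Strategy-Planning-Finance-Safety-Ops has odd length 5, so it cannot be 2-colored; at least 3 time slots are needed.
3 time slots suffice: time slot 1 → {Ethics, Safety, Planning}; time slot 2 → {Outreach, Strategy, Design, Finance}; time slot 3 → {Ops}. Every pair that conflicts lands in different time slots.

3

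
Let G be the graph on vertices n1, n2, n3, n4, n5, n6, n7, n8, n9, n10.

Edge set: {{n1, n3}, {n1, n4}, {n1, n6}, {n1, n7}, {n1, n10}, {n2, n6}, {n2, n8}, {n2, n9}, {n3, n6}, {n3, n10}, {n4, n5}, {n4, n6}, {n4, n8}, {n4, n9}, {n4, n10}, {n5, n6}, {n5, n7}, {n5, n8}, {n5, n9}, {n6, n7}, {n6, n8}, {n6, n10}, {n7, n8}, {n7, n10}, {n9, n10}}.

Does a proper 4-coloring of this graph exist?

Yes

The chromatic number is 4. n1, n3, n6, n10 are mutually adjacent (a clique of size 4), so at least 4 colors are needed.
A valid assignment using 4 colors: n1=Y, n2=B, n3=B, n4=B, n5=G, n6=R, n7=B, n8=Y, n9=R, n10=G.
That is already a proper 4-coloring.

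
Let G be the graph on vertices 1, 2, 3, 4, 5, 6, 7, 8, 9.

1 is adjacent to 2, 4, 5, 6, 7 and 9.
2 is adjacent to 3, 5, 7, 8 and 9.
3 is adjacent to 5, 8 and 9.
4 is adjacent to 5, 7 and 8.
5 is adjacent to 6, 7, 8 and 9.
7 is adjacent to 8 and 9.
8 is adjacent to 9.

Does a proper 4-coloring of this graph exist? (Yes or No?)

1, 2, 5, 7, 9 are pairwise adjacent (a clique of size 5), so at least 5 colors are needed.
So 4 colors are not enough.

No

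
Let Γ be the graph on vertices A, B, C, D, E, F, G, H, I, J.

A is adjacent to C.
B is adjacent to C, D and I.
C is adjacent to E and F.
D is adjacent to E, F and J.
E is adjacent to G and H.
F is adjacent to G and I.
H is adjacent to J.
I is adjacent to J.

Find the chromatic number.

B and I are adjacent, so at least 2 colors are needed.
One proper 2-coloring: A=2, B=2, C=1, D=1, E=2, F=2, G=1, H=1, I=1, J=2. Each edge has distinct colors on its endpoints.

2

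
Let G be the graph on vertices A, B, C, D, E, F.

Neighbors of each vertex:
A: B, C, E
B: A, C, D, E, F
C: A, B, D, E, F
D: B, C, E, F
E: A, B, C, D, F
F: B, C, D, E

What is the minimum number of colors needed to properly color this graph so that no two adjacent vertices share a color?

5

B, C, D, E, F are mutually adjacent (a clique of size 5), so at least 5 colors are needed.
5 colors suffice: color red → {B}; color blue → {E}; color green → {C}; color yellow → {A, F}; color purple → {D}. No two adjacent vertices share a color.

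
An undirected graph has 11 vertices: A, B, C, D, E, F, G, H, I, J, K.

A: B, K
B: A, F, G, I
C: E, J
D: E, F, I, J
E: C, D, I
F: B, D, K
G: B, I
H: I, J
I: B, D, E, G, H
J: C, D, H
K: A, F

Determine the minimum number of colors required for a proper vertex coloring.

3

D, E, I are mutually adjacent, so at least 3 colors are needed.
3 colors suffice: color 1 → {A, F, I, J}; color 2 → {B, C, D, H, K}; color 3 → {E, G}. Each edge has distinct colors on its endpoints.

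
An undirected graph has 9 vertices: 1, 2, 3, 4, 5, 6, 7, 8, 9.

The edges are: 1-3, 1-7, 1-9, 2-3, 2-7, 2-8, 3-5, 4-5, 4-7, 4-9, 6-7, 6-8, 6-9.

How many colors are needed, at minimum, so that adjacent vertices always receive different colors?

3

The cycle 5-3-2-7-4-5 has odd length 5, so it cannot be 2-colored; at least 3 colors are needed.
3 colors suffice: color a → {3, 7, 8, 9}; color b → {1, 2, 4, 6}; color c → {5}. Each edge has distinct colors on its endpoints.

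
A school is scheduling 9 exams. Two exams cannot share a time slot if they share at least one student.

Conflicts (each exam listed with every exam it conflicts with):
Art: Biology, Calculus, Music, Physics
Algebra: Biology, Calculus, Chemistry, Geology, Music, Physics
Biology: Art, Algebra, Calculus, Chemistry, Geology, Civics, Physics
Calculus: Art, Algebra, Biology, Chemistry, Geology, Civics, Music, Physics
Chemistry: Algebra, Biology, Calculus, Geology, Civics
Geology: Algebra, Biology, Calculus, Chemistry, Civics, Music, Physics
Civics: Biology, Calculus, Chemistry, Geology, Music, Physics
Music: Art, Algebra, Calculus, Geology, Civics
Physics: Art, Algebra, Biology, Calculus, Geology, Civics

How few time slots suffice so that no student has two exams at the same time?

Algebra, Biology, Calculus, Geology, Physics pairwise conflict, so at least 5 time slots are needed.
5 time slots suffice: Art=2, Algebra=5, Biology=3, Calculus=1, Chemistry=4, Geology=2, Civics=5, Music=3, Physics=4. Every pair that conflicts lands in different time slots.

5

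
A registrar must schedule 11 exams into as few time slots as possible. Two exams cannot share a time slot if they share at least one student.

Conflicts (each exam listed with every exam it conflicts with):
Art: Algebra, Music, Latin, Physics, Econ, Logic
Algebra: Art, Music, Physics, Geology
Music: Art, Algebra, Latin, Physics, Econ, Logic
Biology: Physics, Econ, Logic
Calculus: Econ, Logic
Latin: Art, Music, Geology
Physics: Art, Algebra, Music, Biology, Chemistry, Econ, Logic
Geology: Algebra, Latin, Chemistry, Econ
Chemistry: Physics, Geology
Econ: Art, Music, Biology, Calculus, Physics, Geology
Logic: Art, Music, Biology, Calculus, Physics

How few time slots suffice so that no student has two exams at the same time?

4

Art, Music, Physics, Logic all conflict with each other, so at least 4 time slots are needed.
4 time slots suffice: time slot 1 → {Calculus, Physics, Geology}; time slot 2 → {Art, Biology, Chemistry}; time slot 3 → {Music}; time slot 4 → {Algebra, Latin, Econ, Logic}. Every pair that conflicts lands in different time slots.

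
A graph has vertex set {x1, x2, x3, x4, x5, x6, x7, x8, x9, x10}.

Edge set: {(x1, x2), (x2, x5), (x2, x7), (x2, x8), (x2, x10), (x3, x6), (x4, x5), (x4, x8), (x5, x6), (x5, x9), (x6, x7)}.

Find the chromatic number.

x5 and x6 are adjacent, so at least 2 colors are needed.
2 colors suffice: color red → {x2, x4, x6, x9}; color blue → {x1, x3, x5, x7, x8, x10}. Every edge joins two different colors.

2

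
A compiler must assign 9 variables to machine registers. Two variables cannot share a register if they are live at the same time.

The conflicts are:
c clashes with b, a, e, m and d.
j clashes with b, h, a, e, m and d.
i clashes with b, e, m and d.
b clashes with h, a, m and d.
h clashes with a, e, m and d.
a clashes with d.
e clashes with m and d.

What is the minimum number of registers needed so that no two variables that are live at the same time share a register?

j, b, h, a, d pairwise conflict, so at least 5 registers are needed.
5 registers suffice: register 1 → {b, e}; register 2 → {m, d}; register 3 → {c, j, i}; register 4 → {h}; register 5 → {a}. Each listed conflict is separated.

5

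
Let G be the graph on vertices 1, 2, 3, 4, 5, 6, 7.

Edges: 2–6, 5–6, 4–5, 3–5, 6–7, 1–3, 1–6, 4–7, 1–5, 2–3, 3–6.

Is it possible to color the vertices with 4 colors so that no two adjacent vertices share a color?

Yes

The chromatic number is 4. 1, 3, 5, 6 are pairwise adjacent (a clique of size 4), so at least 4 colors are needed.
A valid assignment using 4 colors: 1=yellow, 2=blue, 3=green, 4=red, 5=blue, 6=red, 7=blue.
That is already a proper 4-coloring.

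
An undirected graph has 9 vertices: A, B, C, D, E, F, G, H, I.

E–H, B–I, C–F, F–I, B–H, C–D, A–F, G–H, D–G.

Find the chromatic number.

The cycle D-G-H-B-I-F-C-D has odd length 7, so it cannot be 2-colored; at least 3 colors are needed.
3 colors suffice: A=blue, B=blue, C=blue, D=red, E=blue, F=red, G=blue, H=red, I=green. Each edge has distinct colors on its endpoints.

3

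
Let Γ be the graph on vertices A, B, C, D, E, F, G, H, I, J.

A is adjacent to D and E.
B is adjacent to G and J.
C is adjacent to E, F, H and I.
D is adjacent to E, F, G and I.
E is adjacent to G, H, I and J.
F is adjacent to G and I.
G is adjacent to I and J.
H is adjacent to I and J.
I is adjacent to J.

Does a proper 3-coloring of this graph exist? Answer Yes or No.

No

C, E, H, I are pairwise adjacent (a clique of size 4), so at least 4 colors are needed.
So 3 colors are not enough.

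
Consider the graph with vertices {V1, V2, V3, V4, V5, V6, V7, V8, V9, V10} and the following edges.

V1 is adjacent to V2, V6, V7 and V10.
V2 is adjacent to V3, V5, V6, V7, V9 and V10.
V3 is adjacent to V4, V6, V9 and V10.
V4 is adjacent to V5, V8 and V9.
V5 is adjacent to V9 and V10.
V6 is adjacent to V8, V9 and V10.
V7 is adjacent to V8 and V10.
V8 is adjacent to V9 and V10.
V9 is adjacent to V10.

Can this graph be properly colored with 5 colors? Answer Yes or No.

The chromatic number is 5. V2, V3, V6, V9, V10 form a clique, so at least 5 colors are needed.
5 colors suffice: color 1 → {V4, V10}; color 2 → {V2, V8}; color 3 → {V1, V9}; color 4 → {V5, V6, V7}; color 5 → {V3}.
That is already a proper 5-coloring.

Yes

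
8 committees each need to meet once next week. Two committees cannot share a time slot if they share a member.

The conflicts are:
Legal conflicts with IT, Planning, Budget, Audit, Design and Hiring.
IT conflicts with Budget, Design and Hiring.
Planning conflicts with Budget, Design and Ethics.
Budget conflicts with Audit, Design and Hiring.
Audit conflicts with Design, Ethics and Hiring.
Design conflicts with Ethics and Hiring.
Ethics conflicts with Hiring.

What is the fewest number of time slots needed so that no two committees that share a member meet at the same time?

Legal, IT, Budget, Design, Hiring all conflict with each other, so at least 5 time slots are needed.
A valid assignment using 5 time slots: Legal=2, IT=5, Planning=3, Budget=4, Audit=5, Design=1, Ethics=2, Hiring=3. Every pair that conflicts lands in different time slots.

5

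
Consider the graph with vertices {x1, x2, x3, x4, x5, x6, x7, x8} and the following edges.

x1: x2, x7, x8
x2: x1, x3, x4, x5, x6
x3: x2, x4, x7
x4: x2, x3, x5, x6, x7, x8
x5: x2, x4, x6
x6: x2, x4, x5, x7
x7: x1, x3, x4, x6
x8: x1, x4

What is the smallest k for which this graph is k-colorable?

x2, x4, x5, x6 form a clique, so at least 4 colors are needed.
A valid assignment using 4 colors: x1=1, x2=2, x3=3, x4=1, x5=4, x6=3, x7=2, x8=2. No two adjacent vertices share a color.

4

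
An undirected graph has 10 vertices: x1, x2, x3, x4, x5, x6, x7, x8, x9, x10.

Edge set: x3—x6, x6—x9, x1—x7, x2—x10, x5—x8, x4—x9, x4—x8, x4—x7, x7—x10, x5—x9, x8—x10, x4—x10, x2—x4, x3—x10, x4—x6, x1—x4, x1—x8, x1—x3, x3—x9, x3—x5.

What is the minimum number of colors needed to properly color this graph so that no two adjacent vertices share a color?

3

x2, x4, x10 are pairwise adjacent, so at least 3 colors are needed.
3 colors suffice: color 1 → {x3, x4}; color 2 → {x1, x5, x6, x10}; color 3 → {x2, x7, x8, x9}. Each edge has distinct colors on its endpoints.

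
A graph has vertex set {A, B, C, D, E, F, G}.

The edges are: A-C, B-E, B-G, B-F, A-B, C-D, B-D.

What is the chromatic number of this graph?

B and E are adjacent, so at least 2 colors are needed.
2 colors suffice: color red → {B, C}; color blue → {A, D, E, F, G}. Every edge joins two different colors.

2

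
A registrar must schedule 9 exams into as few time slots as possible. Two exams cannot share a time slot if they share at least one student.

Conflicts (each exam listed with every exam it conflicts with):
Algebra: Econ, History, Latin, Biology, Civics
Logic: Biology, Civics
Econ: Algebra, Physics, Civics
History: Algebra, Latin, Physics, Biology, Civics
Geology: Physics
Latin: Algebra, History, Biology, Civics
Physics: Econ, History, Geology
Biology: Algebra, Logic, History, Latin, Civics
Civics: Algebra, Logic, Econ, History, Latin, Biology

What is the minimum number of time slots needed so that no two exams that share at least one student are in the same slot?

5

Algebra, History, Latin, Biology, Civics are mutually in conflict, so at least 5 time slots are needed.
5 time slots suffice: time slot 1 → {Physics, Civics}; time slot 2 → {Logic, Econ, History, Geology}; time slot 3 → {Algebra}; time slot 4 → {Biology}; time slot 5 → {Latin}. Each listed conflict is separated.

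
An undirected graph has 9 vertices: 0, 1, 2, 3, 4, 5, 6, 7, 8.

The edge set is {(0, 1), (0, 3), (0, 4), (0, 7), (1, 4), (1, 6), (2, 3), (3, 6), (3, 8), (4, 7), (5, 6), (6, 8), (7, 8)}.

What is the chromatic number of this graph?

3, 6, 8 are mutually adjacent, so at least 3 colors are needed.
A valid assignment using 3 colors: 0=a, 1=b, 2=a, 3=b, 4=c, 5=b, 6=a, 7=b, 8=c. Each edge has distinct colors on its endpoints.

3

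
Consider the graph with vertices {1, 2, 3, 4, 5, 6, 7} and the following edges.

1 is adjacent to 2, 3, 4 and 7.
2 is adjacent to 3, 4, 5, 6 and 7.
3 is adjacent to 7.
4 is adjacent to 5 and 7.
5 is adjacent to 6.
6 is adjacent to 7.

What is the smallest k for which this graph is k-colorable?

4

1, 2, 3, 7 are pairwise adjacent (a clique of size 4), so at least 4 colors are needed.
One proper 4-coloring: 1=c, 2=a, 3=d, 4=d, 5=b, 6=c, 7=b. Each edge has distinct colors on its endpoints.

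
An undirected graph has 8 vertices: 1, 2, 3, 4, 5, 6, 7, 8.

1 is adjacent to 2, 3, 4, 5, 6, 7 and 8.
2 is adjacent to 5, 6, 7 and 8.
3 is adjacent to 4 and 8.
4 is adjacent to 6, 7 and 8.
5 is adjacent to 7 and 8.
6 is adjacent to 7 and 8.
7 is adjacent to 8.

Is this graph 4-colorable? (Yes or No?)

No

1, 2, 5, 7, 8 are pairwise adjacent (a clique of size 5), so at least 5 colors are needed.
So 4 colors are not enough.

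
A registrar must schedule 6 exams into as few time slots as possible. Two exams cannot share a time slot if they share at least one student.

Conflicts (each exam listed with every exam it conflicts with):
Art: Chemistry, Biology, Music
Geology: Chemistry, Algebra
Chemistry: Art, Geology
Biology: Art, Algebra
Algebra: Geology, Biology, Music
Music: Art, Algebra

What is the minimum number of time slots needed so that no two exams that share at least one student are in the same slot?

3

The cycle Algebra-Music-Art-Chemistry-Geology-Algebra has odd length 5, so it cannot be 2-colored; at least 3 time slots are needed.
Using 3 time slots: Art=1, Geology=2, Chemistry=3, Biology=2, Algebra=1, Music=2. No two conflicting exams share a time slot.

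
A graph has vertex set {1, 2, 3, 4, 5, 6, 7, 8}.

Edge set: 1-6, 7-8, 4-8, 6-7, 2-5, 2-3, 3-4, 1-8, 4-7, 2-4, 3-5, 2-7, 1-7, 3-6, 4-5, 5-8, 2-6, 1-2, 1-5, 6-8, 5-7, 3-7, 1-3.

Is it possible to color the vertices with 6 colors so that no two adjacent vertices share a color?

Yes

The chromatic number is 5. 2, 3, 4, 5, 7 are pairwise adjacent (a clique of size 5), so at least 5 colors are needed.
5 colors suffice: color red → {7}; color blue → {5, 6}; color green → {3, 8}; color yellow → {1, 4}; color purple → {2}.
Since 6 ≥ 5, a proper 6-coloring certainly exists.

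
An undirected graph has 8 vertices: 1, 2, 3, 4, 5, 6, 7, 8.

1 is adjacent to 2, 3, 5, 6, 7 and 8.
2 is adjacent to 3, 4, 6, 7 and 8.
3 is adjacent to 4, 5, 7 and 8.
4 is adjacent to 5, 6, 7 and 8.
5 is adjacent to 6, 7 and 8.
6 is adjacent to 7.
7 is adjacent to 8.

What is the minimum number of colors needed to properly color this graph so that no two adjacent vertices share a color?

1, 2, 3, 7, 8 are pairwise adjacent (a clique of size 5), so at least 5 colors are needed.
5 colors suffice: color a → {7}; color b → {2, 5}; color c → {1, 4}; color d → {3, 6}; color e → {8}. No two adjacent vertices share a color.

5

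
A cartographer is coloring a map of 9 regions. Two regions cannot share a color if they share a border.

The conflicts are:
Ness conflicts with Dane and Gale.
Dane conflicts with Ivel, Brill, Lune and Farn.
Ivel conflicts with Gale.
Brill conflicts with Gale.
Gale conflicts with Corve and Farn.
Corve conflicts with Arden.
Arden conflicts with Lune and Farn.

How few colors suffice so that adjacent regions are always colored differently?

Ness and Dane conflict, so at least 2 colors are needed.
A valid assignment using 2 colors: Ness=2, Dane=1, Ivel=2, Brill=2, Gale=1, Corve=2, Arden=1, Lune=2, Farn=2. No two conflicting regions share a color.

2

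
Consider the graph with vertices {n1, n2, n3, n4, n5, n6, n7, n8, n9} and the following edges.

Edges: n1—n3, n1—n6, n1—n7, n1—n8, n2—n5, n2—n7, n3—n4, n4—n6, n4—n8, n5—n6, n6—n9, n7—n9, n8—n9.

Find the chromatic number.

3

The cycle n7-n2-n5-n6-n9-n7 has odd length 5, so it cannot be 2-colored; at least 3 colors are needed.
3 colors suffice: color red → {n1, n4, n5, n9}; color blue → {n3, n6, n7, n8}; color green → {n2}. Every edge joins two different colors.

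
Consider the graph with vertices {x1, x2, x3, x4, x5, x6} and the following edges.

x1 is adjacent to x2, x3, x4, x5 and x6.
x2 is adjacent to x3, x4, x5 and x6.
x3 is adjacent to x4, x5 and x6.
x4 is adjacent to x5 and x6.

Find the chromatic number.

x1, x2, x3, x4, x6 form a clique, so at least 5 colors are needed.
One proper 5-coloring: x1=4, x2=2, x3=3, x4=1, x5=5, x6=5. No two adjacent vertices share a color.

5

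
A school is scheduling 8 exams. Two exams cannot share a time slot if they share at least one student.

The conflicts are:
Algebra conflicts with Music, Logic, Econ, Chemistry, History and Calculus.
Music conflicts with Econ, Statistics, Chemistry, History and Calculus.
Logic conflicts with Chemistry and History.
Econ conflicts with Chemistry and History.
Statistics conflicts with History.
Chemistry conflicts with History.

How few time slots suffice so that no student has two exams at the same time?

5

Algebra, Music, Econ, Chemistry, History all conflict with each other, so at least 5 time slots are needed.
5 time slots suffice: Algebra=3, Music=1, Logic=1, Econ=5, Statistics=3, Chemistry=4, History=2, Calculus=2. No two conflicting exams share a time slot.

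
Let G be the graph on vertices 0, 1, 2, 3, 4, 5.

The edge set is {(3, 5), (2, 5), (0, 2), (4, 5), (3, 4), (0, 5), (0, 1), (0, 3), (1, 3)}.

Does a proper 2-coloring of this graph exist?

No

0, 2, 5 are pairwise adjacent, so at least 3 colors are needed.
So 2 colors are not enough.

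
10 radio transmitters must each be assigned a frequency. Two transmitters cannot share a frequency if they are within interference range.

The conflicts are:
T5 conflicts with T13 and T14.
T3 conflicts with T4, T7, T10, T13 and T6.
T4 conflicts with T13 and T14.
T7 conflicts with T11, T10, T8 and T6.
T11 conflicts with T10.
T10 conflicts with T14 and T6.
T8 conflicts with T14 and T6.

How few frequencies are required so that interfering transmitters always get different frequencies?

4

T3, T7, T10, T6 all conflict with each other, so at least 4 frequencies are needed.
4 frequencies suffice: T5=2, T3=3, T4=2, T7=1, T11=3, T10=2, T13=1, T8=2, T14=1, T6=4. Every pair that conflicts lands in different frequencies.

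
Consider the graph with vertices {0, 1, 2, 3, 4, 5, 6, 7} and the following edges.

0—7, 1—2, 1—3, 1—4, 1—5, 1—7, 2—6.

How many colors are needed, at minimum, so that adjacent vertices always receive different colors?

1 and 7 are adjacent, so at least 2 colors are needed.
2 colors suffice: color red → {0, 1, 6}; color blue → {2, 3, 4, 5, 7}. Every edge joins two different colors.

2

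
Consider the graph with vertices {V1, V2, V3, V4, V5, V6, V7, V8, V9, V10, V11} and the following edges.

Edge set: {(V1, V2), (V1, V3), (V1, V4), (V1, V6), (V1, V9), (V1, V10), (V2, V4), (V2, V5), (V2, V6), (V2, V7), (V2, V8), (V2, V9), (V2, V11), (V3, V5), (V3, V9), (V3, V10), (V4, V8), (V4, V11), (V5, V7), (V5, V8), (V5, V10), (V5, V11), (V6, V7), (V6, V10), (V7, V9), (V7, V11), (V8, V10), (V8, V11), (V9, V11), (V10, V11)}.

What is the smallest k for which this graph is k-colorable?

V2, V7, V9, V11 form a clique, so at least 4 colors are needed.
4 colors suffice: color 1 → {V2, V10}; color 2 → {V1, V11}; color 3 → {V4, V5, V6, V9}; color 4 → {V3, V7, V8}. Each edge has distinct colors on its endpoints.

4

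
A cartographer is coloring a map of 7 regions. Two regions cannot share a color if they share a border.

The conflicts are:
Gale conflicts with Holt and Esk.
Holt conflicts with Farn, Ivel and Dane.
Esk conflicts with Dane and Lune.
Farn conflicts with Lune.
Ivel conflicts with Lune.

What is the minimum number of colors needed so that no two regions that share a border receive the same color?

The cycle Farn-Holt-Dane-Esk-Lune-Farn has odd length 5, so it cannot be 2-colored; at least 3 colors are needed.
One proper 3-coloring: Gale=3, Holt=1, Esk=2, Farn=2, Ivel=2, Dane=3, Lune=1. No two conflicting regions share a color.

3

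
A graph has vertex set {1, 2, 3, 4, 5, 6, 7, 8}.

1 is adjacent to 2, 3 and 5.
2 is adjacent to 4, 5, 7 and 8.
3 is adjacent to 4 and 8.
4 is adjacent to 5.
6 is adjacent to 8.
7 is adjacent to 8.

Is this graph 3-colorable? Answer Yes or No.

Yes

The chromatic number is 3. 2, 4, 5 are mutually adjacent, so at least 3 colors are needed.
3 colors suffice: color red → {2, 3, 6}; color blue → {5, 8}; color green → {1, 4, 7}.
That is already a proper 3-coloring.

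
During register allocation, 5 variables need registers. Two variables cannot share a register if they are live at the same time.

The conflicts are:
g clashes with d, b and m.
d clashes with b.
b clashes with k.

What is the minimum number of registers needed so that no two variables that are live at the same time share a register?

3

g, d, b are mutually in conflict, so at least 3 registers are needed.
3 registers suffice: register 1 → {g, k}; register 2 → {b, m}; register 3 → {d}. Each listed conflict is separated.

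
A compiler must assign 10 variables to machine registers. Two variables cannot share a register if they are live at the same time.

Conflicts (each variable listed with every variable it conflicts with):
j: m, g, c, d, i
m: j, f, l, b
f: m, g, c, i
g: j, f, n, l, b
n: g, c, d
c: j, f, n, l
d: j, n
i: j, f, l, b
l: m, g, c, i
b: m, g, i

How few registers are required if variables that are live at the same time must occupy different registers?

2

g and l conflict, so at least 2 registers are needed.
2 registers suffice: j=2, m=1, f=2, g=1, n=2, c=1, d=1, i=1, l=2, b=2. Every pair that conflicts lands in different registers.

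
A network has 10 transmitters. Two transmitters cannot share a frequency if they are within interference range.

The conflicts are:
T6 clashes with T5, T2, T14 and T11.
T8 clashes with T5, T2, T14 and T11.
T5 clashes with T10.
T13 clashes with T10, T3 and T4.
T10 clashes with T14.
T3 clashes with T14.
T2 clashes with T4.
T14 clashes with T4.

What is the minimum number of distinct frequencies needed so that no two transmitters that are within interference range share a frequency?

2

T8 and T14 conflict, so at least 2 frequencies are needed.
2 frequencies suffice: frequency 1 → {T5, T13, T2, T14, T11}; frequency 2 → {T6, T8, T10, T3, T4}. No two conflicting transmitters share a frequency.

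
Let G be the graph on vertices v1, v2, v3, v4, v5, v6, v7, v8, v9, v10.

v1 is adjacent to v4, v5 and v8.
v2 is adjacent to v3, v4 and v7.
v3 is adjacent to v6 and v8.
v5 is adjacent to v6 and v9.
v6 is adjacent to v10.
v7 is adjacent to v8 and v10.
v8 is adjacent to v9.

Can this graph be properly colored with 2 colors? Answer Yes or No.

The cycle v6-v10-v7-v2-v3-v6 has odd length 5, so it cannot be 2-colored; at least 3 colors are needed.
So 2 colors are not enough.

No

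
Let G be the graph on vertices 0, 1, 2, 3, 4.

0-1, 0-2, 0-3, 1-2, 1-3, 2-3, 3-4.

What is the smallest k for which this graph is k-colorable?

4

0, 1, 2, 3 are mutually adjacent (a clique of size 4), so at least 4 colors are needed.
One proper 4-coloring: 0=yellow, 1=blue, 2=green, 3=red, 4=blue. Every edge joins two different colors.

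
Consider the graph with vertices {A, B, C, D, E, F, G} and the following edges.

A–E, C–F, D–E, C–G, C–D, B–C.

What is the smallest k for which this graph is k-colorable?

C and F are adjacent, so at least 2 colors are needed.
One proper 2-coloring: A=2, B=2, C=1, D=2, E=1, F=2, G=2. Every edge joins two different colors.

2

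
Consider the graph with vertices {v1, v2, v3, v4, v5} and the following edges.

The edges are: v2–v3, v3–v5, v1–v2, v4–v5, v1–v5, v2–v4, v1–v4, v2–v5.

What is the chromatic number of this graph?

4

v1, v2, v4, v5 form a clique, so at least 4 colors are needed.
4 colors suffice: color 1 → {v2}; color 2 → {v5}; color 3 → {v1, v3}; color 4 → {v4}. No two adjacent vertices share a color.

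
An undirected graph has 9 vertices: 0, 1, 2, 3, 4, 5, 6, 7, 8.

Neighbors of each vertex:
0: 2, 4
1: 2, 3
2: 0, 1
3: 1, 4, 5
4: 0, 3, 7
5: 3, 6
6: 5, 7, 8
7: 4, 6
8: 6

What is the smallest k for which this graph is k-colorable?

The cycle 5-6-7-4-3-5 has odd length 5, so it cannot be 2-colored; at least 3 colors are needed.
3 colors suffice: color a → {0, 3, 6}; color b → {1, 4, 5, 8}; color c → {2, 7}. Every edge joins two different colors.

3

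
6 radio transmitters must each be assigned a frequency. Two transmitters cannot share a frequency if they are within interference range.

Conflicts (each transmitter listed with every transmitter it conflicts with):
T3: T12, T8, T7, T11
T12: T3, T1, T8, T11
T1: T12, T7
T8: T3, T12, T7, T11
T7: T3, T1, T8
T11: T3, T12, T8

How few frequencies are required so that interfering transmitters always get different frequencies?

T3, T12, T8, T11 are mutually in conflict, so at least 4 frequencies are needed.
4 frequencies suffice: frequency 1 → {T12, T7}; frequency 2 → {T3, T1}; frequency 3 → {T8}; frequency 4 → {T11}. Each listed conflict is separated.

4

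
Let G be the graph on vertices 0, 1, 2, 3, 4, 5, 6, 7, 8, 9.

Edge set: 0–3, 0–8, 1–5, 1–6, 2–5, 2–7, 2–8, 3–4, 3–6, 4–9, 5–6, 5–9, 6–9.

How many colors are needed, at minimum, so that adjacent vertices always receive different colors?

1, 5, 6 form a triangle, so at least 3 colors are needed.
3 colors suffice: 0=red, 1=green, 2=red, 3=blue, 4=red, 5=blue, 6=red, 7=blue, 8=blue, 9=green. Each edge has distinct colors on its endpoints.

3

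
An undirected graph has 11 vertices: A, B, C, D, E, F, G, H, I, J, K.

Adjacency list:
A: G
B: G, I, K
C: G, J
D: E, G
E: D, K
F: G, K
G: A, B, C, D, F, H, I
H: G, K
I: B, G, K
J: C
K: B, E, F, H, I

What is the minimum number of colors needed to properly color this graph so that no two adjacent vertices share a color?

B, I, K form a triangle, so at least 3 colors are needed.
3 colors suffice: color 1 → {G, J, K}; color 2 → {A, C, E, F, H, I}; color 3 → {B, D}. No two adjacent vertices share a color.

3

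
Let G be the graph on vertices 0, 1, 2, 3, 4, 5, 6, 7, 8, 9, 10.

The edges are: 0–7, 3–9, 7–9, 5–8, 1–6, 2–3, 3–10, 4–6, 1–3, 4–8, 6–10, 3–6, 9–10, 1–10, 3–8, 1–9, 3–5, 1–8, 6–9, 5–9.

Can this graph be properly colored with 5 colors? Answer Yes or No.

Yes

The chromatic number is 5. 1, 3, 6, 9, 10 form a clique, so at least 5 colors are needed.
5 colors suffice: color red → {3, 4, 7}; color blue → {0, 2, 8, 9}; color green → {1, 5}; color yellow → {6}; color purple → {10}.
That is already a proper 5-coloring.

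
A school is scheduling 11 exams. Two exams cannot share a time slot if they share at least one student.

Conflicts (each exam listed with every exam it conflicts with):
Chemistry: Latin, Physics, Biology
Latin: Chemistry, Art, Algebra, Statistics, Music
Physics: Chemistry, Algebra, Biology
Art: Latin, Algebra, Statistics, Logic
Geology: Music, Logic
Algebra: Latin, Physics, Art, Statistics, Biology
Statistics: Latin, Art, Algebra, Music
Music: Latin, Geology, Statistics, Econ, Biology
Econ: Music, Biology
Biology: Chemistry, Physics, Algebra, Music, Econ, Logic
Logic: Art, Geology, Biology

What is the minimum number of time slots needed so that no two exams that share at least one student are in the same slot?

4

Latin, Art, Algebra, Statistics pairwise conflict, so at least 4 time slots are needed.
4 time slots suffice: time slot 1 → {Latin, Geology, Biology}; time slot 2 → {Chemistry, Algebra, Music, Logic}; time slot 3 → {Physics, Statistics, Econ}; time slot 4 → {Art}. Every pair that conflicts lands in different time slots.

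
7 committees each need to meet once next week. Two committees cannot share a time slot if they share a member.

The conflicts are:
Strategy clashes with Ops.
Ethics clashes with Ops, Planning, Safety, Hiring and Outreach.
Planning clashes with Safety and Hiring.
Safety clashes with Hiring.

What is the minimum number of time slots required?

Ethics, Planning, Safety, Hiring are mutually in conflict, so at least 4 time slots are needed.
4 time slots suffice: time slot 1 → {Strategy, Ethics}; time slot 2 → {Ops, Planning, Outreach}; time slot 3 → {Hiring}; time slot 4 → {Safety}. Each listed conflict is separated.

4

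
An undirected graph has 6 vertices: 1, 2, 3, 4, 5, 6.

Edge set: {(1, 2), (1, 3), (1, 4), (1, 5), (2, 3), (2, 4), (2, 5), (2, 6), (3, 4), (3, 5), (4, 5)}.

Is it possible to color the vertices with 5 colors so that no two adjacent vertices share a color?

Yes

The chromatic number is 5. 1, 2, 3, 4, 5 are mutually adjacent (a clique of size 5), so at least 5 colors are needed.
5 colors suffice: 1=d, 2=a, 3=e, 4=c, 5=b, 6=b.
That is already a proper 5-coloring.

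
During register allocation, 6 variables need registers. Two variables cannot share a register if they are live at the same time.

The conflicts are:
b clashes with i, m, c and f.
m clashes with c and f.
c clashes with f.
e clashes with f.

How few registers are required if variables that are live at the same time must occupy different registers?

b, m, c, f all conflict with each other, so at least 4 registers are needed.
Using 4 registers: b=1, i=2, m=4, c=3, e=1, f=2. Every pair that conflicts lands in different registers.

4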